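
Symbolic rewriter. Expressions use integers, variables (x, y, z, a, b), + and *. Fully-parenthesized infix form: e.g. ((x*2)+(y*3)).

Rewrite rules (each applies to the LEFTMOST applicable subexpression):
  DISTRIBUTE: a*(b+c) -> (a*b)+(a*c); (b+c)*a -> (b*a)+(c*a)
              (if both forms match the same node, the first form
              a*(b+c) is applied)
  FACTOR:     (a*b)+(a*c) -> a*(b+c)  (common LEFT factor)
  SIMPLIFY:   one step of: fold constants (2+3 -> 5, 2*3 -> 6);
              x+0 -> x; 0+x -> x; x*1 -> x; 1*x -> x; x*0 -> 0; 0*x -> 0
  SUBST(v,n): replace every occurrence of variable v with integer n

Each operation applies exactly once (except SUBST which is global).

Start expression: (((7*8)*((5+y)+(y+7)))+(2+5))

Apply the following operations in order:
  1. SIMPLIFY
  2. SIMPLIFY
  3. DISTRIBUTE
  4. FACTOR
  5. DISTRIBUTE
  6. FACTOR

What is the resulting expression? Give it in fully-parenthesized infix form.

Answer: ((56*((5+y)+(y+7)))+7)

Derivation:
Start: (((7*8)*((5+y)+(y+7)))+(2+5))
Apply SIMPLIFY at LL (target: (7*8)): (((7*8)*((5+y)+(y+7)))+(2+5)) -> ((56*((5+y)+(y+7)))+(2+5))
Apply SIMPLIFY at R (target: (2+5)): ((56*((5+y)+(y+7)))+(2+5)) -> ((56*((5+y)+(y+7)))+7)
Apply DISTRIBUTE at L (target: (56*((5+y)+(y+7)))): ((56*((5+y)+(y+7)))+7) -> (((56*(5+y))+(56*(y+7)))+7)
Apply FACTOR at L (target: ((56*(5+y))+(56*(y+7)))): (((56*(5+y))+(56*(y+7)))+7) -> ((56*((5+y)+(y+7)))+7)
Apply DISTRIBUTE at L (target: (56*((5+y)+(y+7)))): ((56*((5+y)+(y+7)))+7) -> (((56*(5+y))+(56*(y+7)))+7)
Apply FACTOR at L (target: ((56*(5+y))+(56*(y+7)))): (((56*(5+y))+(56*(y+7)))+7) -> ((56*((5+y)+(y+7)))+7)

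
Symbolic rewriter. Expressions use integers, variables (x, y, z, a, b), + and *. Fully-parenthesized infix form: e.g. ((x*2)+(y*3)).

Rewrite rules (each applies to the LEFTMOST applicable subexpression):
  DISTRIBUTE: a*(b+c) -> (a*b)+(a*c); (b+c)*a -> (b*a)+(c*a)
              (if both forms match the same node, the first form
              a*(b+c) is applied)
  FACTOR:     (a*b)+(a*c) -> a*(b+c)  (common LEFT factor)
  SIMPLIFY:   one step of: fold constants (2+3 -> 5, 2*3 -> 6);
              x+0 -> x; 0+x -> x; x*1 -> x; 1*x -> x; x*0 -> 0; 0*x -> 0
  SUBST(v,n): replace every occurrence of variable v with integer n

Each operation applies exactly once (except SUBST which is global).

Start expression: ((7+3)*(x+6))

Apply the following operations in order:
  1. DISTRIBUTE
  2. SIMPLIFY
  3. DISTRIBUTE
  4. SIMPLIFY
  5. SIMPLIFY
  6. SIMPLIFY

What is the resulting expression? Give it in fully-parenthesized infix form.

Start: ((7+3)*(x+6))
Apply DISTRIBUTE at root (target: ((7+3)*(x+6))): ((7+3)*(x+6)) -> (((7+3)*x)+((7+3)*6))
Apply SIMPLIFY at LL (target: (7+3)): (((7+3)*x)+((7+3)*6)) -> ((10*x)+((7+3)*6))
Apply DISTRIBUTE at R (target: ((7+3)*6)): ((10*x)+((7+3)*6)) -> ((10*x)+((7*6)+(3*6)))
Apply SIMPLIFY at RL (target: (7*6)): ((10*x)+((7*6)+(3*6))) -> ((10*x)+(42+(3*6)))
Apply SIMPLIFY at RR (target: (3*6)): ((10*x)+(42+(3*6))) -> ((10*x)+(42+18))
Apply SIMPLIFY at R (target: (42+18)): ((10*x)+(42+18)) -> ((10*x)+60)

Answer: ((10*x)+60)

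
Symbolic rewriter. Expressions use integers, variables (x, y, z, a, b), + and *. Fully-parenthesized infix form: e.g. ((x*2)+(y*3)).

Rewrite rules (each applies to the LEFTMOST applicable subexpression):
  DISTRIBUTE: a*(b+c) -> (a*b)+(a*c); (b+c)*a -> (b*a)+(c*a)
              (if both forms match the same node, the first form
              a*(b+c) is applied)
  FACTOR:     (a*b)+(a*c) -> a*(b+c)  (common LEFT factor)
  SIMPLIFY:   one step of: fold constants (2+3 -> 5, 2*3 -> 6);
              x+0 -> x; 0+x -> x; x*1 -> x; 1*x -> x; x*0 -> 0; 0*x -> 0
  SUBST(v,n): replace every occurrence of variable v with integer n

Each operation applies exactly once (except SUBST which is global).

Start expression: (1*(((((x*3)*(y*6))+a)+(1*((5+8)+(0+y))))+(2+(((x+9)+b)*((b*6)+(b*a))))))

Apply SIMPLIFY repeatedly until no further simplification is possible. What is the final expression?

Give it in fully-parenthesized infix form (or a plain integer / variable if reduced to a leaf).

Answer: (((((x*3)*(y*6))+a)+(13+y))+(2+(((x+9)+b)*((b*6)+(b*a)))))

Derivation:
Start: (1*(((((x*3)*(y*6))+a)+(1*((5+8)+(0+y))))+(2+(((x+9)+b)*((b*6)+(b*a))))))
Step 1: at root: (1*(((((x*3)*(y*6))+a)+(1*((5+8)+(0+y))))+(2+(((x+9)+b)*((b*6)+(b*a)))))) -> (((((x*3)*(y*6))+a)+(1*((5+8)+(0+y))))+(2+(((x+9)+b)*((b*6)+(b*a))))); overall: (1*(((((x*3)*(y*6))+a)+(1*((5+8)+(0+y))))+(2+(((x+9)+b)*((b*6)+(b*a)))))) -> (((((x*3)*(y*6))+a)+(1*((5+8)+(0+y))))+(2+(((x+9)+b)*((b*6)+(b*a)))))
Step 2: at LR: (1*((5+8)+(0+y))) -> ((5+8)+(0+y)); overall: (((((x*3)*(y*6))+a)+(1*((5+8)+(0+y))))+(2+(((x+9)+b)*((b*6)+(b*a))))) -> (((((x*3)*(y*6))+a)+((5+8)+(0+y)))+(2+(((x+9)+b)*((b*6)+(b*a)))))
Step 3: at LRL: (5+8) -> 13; overall: (((((x*3)*(y*6))+a)+((5+8)+(0+y)))+(2+(((x+9)+b)*((b*6)+(b*a))))) -> (((((x*3)*(y*6))+a)+(13+(0+y)))+(2+(((x+9)+b)*((b*6)+(b*a)))))
Step 4: at LRR: (0+y) -> y; overall: (((((x*3)*(y*6))+a)+(13+(0+y)))+(2+(((x+9)+b)*((b*6)+(b*a))))) -> (((((x*3)*(y*6))+a)+(13+y))+(2+(((x+9)+b)*((b*6)+(b*a)))))
Fixed point: (((((x*3)*(y*6))+a)+(13+y))+(2+(((x+9)+b)*((b*6)+(b*a)))))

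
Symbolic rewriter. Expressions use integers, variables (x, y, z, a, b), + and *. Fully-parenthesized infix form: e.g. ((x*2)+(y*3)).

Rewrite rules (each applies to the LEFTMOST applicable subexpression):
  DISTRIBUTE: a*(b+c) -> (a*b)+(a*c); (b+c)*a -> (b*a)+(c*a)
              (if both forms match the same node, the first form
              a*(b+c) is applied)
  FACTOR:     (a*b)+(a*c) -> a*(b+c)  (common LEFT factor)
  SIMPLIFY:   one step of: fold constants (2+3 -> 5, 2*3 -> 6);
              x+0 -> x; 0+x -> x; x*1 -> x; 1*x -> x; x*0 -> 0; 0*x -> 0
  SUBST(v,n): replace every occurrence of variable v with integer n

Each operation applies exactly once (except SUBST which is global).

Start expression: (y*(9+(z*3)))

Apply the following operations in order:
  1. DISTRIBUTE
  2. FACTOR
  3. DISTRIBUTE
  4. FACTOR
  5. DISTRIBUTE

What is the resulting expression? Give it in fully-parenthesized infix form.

Start: (y*(9+(z*3)))
Apply DISTRIBUTE at root (target: (y*(9+(z*3)))): (y*(9+(z*3))) -> ((y*9)+(y*(z*3)))
Apply FACTOR at root (target: ((y*9)+(y*(z*3)))): ((y*9)+(y*(z*3))) -> (y*(9+(z*3)))
Apply DISTRIBUTE at root (target: (y*(9+(z*3)))): (y*(9+(z*3))) -> ((y*9)+(y*(z*3)))
Apply FACTOR at root (target: ((y*9)+(y*(z*3)))): ((y*9)+(y*(z*3))) -> (y*(9+(z*3)))
Apply DISTRIBUTE at root (target: (y*(9+(z*3)))): (y*(9+(z*3))) -> ((y*9)+(y*(z*3)))

Answer: ((y*9)+(y*(z*3)))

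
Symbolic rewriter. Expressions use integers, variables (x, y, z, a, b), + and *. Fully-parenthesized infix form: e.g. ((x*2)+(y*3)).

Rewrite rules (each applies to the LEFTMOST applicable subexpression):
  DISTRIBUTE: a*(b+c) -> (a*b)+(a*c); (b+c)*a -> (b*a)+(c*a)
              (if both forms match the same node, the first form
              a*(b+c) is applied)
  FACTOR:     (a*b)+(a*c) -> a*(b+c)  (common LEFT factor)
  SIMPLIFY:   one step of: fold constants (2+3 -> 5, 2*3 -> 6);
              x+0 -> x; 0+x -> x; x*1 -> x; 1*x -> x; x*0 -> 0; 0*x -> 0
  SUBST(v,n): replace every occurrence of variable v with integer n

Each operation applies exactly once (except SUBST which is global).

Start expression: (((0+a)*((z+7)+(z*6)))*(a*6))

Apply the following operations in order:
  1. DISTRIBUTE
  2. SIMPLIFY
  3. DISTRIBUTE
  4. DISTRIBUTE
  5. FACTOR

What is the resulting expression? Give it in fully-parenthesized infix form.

Answer: (((a*(z+7))*(a*6))+(((0+a)*(z*6))*(a*6)))

Derivation:
Start: (((0+a)*((z+7)+(z*6)))*(a*6))
Apply DISTRIBUTE at L (target: ((0+a)*((z+7)+(z*6)))): (((0+a)*((z+7)+(z*6)))*(a*6)) -> ((((0+a)*(z+7))+((0+a)*(z*6)))*(a*6))
Apply SIMPLIFY at LLL (target: (0+a)): ((((0+a)*(z+7))+((0+a)*(z*6)))*(a*6)) -> (((a*(z+7))+((0+a)*(z*6)))*(a*6))
Apply DISTRIBUTE at root (target: (((a*(z+7))+((0+a)*(z*6)))*(a*6))): (((a*(z+7))+((0+a)*(z*6)))*(a*6)) -> (((a*(z+7))*(a*6))+(((0+a)*(z*6))*(a*6)))
Apply DISTRIBUTE at LL (target: (a*(z+7))): (((a*(z+7))*(a*6))+(((0+a)*(z*6))*(a*6))) -> ((((a*z)+(a*7))*(a*6))+(((0+a)*(z*6))*(a*6)))
Apply FACTOR at LL (target: ((a*z)+(a*7))): ((((a*z)+(a*7))*(a*6))+(((0+a)*(z*6))*(a*6))) -> (((a*(z+7))*(a*6))+(((0+a)*(z*6))*(a*6)))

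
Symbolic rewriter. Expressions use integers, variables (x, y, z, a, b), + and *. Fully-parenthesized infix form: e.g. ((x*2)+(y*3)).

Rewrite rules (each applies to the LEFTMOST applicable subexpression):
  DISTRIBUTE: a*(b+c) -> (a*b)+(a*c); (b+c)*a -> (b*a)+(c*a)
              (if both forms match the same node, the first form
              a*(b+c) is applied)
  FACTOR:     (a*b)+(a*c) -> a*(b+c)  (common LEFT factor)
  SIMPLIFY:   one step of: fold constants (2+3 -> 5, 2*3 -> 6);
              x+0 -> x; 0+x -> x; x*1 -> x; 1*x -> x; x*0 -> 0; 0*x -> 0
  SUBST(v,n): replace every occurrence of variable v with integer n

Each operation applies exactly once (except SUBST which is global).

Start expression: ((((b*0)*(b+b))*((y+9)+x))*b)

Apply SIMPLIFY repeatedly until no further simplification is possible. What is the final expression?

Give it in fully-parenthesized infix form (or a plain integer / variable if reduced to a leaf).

Answer: 0

Derivation:
Start: ((((b*0)*(b+b))*((y+9)+x))*b)
Step 1: at LLL: (b*0) -> 0; overall: ((((b*0)*(b+b))*((y+9)+x))*b) -> (((0*(b+b))*((y+9)+x))*b)
Step 2: at LL: (0*(b+b)) -> 0; overall: (((0*(b+b))*((y+9)+x))*b) -> ((0*((y+9)+x))*b)
Step 3: at L: (0*((y+9)+x)) -> 0; overall: ((0*((y+9)+x))*b) -> (0*b)
Step 4: at root: (0*b) -> 0; overall: (0*b) -> 0
Fixed point: 0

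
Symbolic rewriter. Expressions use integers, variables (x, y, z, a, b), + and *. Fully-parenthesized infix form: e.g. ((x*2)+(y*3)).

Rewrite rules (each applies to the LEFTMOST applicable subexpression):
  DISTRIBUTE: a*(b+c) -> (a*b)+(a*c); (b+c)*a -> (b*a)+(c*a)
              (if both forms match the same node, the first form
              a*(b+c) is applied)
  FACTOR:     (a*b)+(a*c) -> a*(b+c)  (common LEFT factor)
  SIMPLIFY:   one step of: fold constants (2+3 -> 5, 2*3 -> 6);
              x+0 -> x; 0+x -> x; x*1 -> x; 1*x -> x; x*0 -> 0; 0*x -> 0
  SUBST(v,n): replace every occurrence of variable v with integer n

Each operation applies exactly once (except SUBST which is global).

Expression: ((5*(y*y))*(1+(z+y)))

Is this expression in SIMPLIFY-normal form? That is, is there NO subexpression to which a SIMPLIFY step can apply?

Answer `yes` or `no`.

Expression: ((5*(y*y))*(1+(z+y)))
Scanning for simplifiable subexpressions (pre-order)...
  at root: ((5*(y*y))*(1+(z+y))) (not simplifiable)
  at L: (5*(y*y)) (not simplifiable)
  at LR: (y*y) (not simplifiable)
  at R: (1+(z+y)) (not simplifiable)
  at RR: (z+y) (not simplifiable)
Result: no simplifiable subexpression found -> normal form.

Answer: yes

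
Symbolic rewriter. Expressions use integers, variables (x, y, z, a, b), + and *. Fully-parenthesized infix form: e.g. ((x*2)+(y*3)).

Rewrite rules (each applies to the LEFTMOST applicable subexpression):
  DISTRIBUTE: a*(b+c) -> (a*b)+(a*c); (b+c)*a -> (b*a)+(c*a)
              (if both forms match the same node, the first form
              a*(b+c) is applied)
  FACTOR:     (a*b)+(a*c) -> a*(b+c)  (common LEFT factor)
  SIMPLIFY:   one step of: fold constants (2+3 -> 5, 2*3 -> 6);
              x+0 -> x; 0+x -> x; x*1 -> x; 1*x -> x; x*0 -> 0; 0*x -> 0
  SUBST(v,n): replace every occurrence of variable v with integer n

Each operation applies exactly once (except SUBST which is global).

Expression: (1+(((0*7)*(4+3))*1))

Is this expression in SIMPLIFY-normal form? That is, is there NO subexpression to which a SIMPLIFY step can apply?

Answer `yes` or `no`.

Answer: no

Derivation:
Expression: (1+(((0*7)*(4+3))*1))
Scanning for simplifiable subexpressions (pre-order)...
  at root: (1+(((0*7)*(4+3))*1)) (not simplifiable)
  at R: (((0*7)*(4+3))*1) (SIMPLIFIABLE)
  at RL: ((0*7)*(4+3)) (not simplifiable)
  at RLL: (0*7) (SIMPLIFIABLE)
  at RLR: (4+3) (SIMPLIFIABLE)
Found simplifiable subexpr at path R: (((0*7)*(4+3))*1)
One SIMPLIFY step would give: (1+((0*7)*(4+3)))
-> NOT in normal form.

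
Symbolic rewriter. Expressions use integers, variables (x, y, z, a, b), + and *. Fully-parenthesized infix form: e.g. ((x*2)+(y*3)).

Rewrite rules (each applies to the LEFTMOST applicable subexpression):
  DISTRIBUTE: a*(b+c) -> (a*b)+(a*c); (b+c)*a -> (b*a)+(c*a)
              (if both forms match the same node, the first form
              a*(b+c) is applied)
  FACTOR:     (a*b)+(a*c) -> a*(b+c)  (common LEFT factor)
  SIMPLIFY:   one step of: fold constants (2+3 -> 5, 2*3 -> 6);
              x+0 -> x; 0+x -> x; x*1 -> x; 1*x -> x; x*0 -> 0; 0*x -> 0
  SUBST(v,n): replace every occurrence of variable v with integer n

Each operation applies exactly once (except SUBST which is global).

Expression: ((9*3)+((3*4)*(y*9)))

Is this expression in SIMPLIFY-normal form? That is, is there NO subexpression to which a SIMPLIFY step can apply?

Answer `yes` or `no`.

Answer: no

Derivation:
Expression: ((9*3)+((3*4)*(y*9)))
Scanning for simplifiable subexpressions (pre-order)...
  at root: ((9*3)+((3*4)*(y*9))) (not simplifiable)
  at L: (9*3) (SIMPLIFIABLE)
  at R: ((3*4)*(y*9)) (not simplifiable)
  at RL: (3*4) (SIMPLIFIABLE)
  at RR: (y*9) (not simplifiable)
Found simplifiable subexpr at path L: (9*3)
One SIMPLIFY step would give: (27+((3*4)*(y*9)))
-> NOT in normal form.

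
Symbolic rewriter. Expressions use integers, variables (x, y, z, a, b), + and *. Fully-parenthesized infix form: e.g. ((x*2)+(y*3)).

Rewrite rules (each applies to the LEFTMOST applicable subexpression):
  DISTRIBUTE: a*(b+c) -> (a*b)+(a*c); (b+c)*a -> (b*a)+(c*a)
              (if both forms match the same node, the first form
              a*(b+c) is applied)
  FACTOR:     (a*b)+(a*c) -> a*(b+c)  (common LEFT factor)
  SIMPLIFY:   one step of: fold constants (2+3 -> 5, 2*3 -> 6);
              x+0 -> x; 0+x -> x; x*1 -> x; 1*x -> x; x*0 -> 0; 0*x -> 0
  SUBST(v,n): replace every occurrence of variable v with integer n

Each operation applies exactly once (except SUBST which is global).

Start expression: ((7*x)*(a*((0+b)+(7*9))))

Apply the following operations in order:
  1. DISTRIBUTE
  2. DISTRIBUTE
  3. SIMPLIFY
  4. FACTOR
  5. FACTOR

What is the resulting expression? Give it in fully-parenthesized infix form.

Start: ((7*x)*(a*((0+b)+(7*9))))
Apply DISTRIBUTE at R (target: (a*((0+b)+(7*9)))): ((7*x)*(a*((0+b)+(7*9)))) -> ((7*x)*((a*(0+b))+(a*(7*9))))
Apply DISTRIBUTE at root (target: ((7*x)*((a*(0+b))+(a*(7*9))))): ((7*x)*((a*(0+b))+(a*(7*9)))) -> (((7*x)*(a*(0+b)))+((7*x)*(a*(7*9))))
Apply SIMPLIFY at LRR (target: (0+b)): (((7*x)*(a*(0+b)))+((7*x)*(a*(7*9)))) -> (((7*x)*(a*b))+((7*x)*(a*(7*9))))
Apply FACTOR at root (target: (((7*x)*(a*b))+((7*x)*(a*(7*9))))): (((7*x)*(a*b))+((7*x)*(a*(7*9)))) -> ((7*x)*((a*b)+(a*(7*9))))
Apply FACTOR at R (target: ((a*b)+(a*(7*9)))): ((7*x)*((a*b)+(a*(7*9)))) -> ((7*x)*(a*(b+(7*9))))

Answer: ((7*x)*(a*(b+(7*9))))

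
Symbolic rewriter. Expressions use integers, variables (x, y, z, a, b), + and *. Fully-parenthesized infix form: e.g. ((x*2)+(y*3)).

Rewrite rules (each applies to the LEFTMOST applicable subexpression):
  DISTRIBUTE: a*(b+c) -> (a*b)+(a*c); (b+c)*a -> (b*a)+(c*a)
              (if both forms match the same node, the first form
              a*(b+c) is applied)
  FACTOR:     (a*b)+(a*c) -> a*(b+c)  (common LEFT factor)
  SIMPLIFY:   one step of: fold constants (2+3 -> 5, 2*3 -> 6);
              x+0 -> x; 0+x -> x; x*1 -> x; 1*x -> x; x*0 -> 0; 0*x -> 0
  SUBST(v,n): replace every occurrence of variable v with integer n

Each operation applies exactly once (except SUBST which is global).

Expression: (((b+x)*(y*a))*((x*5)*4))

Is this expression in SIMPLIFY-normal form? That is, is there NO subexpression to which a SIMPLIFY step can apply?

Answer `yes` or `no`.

Expression: (((b+x)*(y*a))*((x*5)*4))
Scanning for simplifiable subexpressions (pre-order)...
  at root: (((b+x)*(y*a))*((x*5)*4)) (not simplifiable)
  at L: ((b+x)*(y*a)) (not simplifiable)
  at LL: (b+x) (not simplifiable)
  at LR: (y*a) (not simplifiable)
  at R: ((x*5)*4) (not simplifiable)
  at RL: (x*5) (not simplifiable)
Result: no simplifiable subexpression found -> normal form.

Answer: yes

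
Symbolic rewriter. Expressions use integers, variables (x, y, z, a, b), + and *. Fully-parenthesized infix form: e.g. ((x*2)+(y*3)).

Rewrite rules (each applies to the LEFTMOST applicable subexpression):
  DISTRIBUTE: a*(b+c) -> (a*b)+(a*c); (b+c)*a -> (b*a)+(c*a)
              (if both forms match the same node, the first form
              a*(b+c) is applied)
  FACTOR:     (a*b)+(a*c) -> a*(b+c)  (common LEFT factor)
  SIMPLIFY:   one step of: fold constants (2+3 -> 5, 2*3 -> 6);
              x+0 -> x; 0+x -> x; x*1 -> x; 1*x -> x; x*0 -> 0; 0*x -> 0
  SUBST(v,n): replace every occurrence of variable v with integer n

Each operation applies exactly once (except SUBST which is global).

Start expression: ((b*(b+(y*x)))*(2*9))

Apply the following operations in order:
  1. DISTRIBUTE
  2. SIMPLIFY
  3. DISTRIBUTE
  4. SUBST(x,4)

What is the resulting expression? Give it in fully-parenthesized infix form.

Start: ((b*(b+(y*x)))*(2*9))
Apply DISTRIBUTE at L (target: (b*(b+(y*x)))): ((b*(b+(y*x)))*(2*9)) -> (((b*b)+(b*(y*x)))*(2*9))
Apply SIMPLIFY at R (target: (2*9)): (((b*b)+(b*(y*x)))*(2*9)) -> (((b*b)+(b*(y*x)))*18)
Apply DISTRIBUTE at root (target: (((b*b)+(b*(y*x)))*18)): (((b*b)+(b*(y*x)))*18) -> (((b*b)*18)+((b*(y*x))*18))
Apply SUBST(x,4): (((b*b)*18)+((b*(y*x))*18)) -> (((b*b)*18)+((b*(y*4))*18))

Answer: (((b*b)*18)+((b*(y*4))*18))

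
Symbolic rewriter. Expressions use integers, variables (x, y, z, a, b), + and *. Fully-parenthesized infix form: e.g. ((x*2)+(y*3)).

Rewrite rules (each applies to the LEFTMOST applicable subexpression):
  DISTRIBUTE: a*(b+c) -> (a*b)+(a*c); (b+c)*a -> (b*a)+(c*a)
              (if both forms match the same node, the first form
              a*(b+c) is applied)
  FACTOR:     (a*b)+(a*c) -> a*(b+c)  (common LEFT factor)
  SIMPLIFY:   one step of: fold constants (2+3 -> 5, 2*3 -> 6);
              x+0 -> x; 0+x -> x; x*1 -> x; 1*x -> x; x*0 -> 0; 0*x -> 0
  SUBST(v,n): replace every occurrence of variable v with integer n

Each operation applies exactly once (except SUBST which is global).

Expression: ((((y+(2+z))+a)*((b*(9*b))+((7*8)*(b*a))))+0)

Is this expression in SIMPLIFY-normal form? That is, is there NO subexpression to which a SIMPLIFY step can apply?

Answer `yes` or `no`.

Answer: no

Derivation:
Expression: ((((y+(2+z))+a)*((b*(9*b))+((7*8)*(b*a))))+0)
Scanning for simplifiable subexpressions (pre-order)...
  at root: ((((y+(2+z))+a)*((b*(9*b))+((7*8)*(b*a))))+0) (SIMPLIFIABLE)
  at L: (((y+(2+z))+a)*((b*(9*b))+((7*8)*(b*a)))) (not simplifiable)
  at LL: ((y+(2+z))+a) (not simplifiable)
  at LLL: (y+(2+z)) (not simplifiable)
  at LLLR: (2+z) (not simplifiable)
  at LR: ((b*(9*b))+((7*8)*(b*a))) (not simplifiable)
  at LRL: (b*(9*b)) (not simplifiable)
  at LRLR: (9*b) (not simplifiable)
  at LRR: ((7*8)*(b*a)) (not simplifiable)
  at LRRL: (7*8) (SIMPLIFIABLE)
  at LRRR: (b*a) (not simplifiable)
Found simplifiable subexpr at path root: ((((y+(2+z))+a)*((b*(9*b))+((7*8)*(b*a))))+0)
One SIMPLIFY step would give: (((y+(2+z))+a)*((b*(9*b))+((7*8)*(b*a))))
-> NOT in normal form.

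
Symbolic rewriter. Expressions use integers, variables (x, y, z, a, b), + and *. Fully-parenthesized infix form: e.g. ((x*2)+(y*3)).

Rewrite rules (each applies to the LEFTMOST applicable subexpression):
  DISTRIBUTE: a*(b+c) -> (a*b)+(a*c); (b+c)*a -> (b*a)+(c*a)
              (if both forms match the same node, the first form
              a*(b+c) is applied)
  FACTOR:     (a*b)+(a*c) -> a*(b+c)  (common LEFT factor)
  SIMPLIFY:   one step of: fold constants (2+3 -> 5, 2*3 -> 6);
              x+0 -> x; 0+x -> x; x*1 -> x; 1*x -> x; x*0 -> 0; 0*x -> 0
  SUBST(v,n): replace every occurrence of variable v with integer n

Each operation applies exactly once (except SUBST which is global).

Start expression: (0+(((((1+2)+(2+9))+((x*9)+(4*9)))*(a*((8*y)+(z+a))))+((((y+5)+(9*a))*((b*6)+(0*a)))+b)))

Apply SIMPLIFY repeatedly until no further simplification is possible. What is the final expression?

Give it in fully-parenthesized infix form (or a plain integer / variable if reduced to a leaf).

Start: (0+(((((1+2)+(2+9))+((x*9)+(4*9)))*(a*((8*y)+(z+a))))+((((y+5)+(9*a))*((b*6)+(0*a)))+b)))
Step 1: at root: (0+(((((1+2)+(2+9))+((x*9)+(4*9)))*(a*((8*y)+(z+a))))+((((y+5)+(9*a))*((b*6)+(0*a)))+b))) -> (((((1+2)+(2+9))+((x*9)+(4*9)))*(a*((8*y)+(z+a))))+((((y+5)+(9*a))*((b*6)+(0*a)))+b)); overall: (0+(((((1+2)+(2+9))+((x*9)+(4*9)))*(a*((8*y)+(z+a))))+((((y+5)+(9*a))*((b*6)+(0*a)))+b))) -> (((((1+2)+(2+9))+((x*9)+(4*9)))*(a*((8*y)+(z+a))))+((((y+5)+(9*a))*((b*6)+(0*a)))+b))
Step 2: at LLLL: (1+2) -> 3; overall: (((((1+2)+(2+9))+((x*9)+(4*9)))*(a*((8*y)+(z+a))))+((((y+5)+(9*a))*((b*6)+(0*a)))+b)) -> ((((3+(2+9))+((x*9)+(4*9)))*(a*((8*y)+(z+a))))+((((y+5)+(9*a))*((b*6)+(0*a)))+b))
Step 3: at LLLR: (2+9) -> 11; overall: ((((3+(2+9))+((x*9)+(4*9)))*(a*((8*y)+(z+a))))+((((y+5)+(9*a))*((b*6)+(0*a)))+b)) -> ((((3+11)+((x*9)+(4*9)))*(a*((8*y)+(z+a))))+((((y+5)+(9*a))*((b*6)+(0*a)))+b))
Step 4: at LLL: (3+11) -> 14; overall: ((((3+11)+((x*9)+(4*9)))*(a*((8*y)+(z+a))))+((((y+5)+(9*a))*((b*6)+(0*a)))+b)) -> (((14+((x*9)+(4*9)))*(a*((8*y)+(z+a))))+((((y+5)+(9*a))*((b*6)+(0*a)))+b))
Step 5: at LLRR: (4*9) -> 36; overall: (((14+((x*9)+(4*9)))*(a*((8*y)+(z+a))))+((((y+5)+(9*a))*((b*6)+(0*a)))+b)) -> (((14+((x*9)+36))*(a*((8*y)+(z+a))))+((((y+5)+(9*a))*((b*6)+(0*a)))+b))
Step 6: at RLRR: (0*a) -> 0; overall: (((14+((x*9)+36))*(a*((8*y)+(z+a))))+((((y+5)+(9*a))*((b*6)+(0*a)))+b)) -> (((14+((x*9)+36))*(a*((8*y)+(z+a))))+((((y+5)+(9*a))*((b*6)+0))+b))
Step 7: at RLR: ((b*6)+0) -> (b*6); overall: (((14+((x*9)+36))*(a*((8*y)+(z+a))))+((((y+5)+(9*a))*((b*6)+0))+b)) -> (((14+((x*9)+36))*(a*((8*y)+(z+a))))+((((y+5)+(9*a))*(b*6))+b))
Fixed point: (((14+((x*9)+36))*(a*((8*y)+(z+a))))+((((y+5)+(9*a))*(b*6))+b))

Answer: (((14+((x*9)+36))*(a*((8*y)+(z+a))))+((((y+5)+(9*a))*(b*6))+b))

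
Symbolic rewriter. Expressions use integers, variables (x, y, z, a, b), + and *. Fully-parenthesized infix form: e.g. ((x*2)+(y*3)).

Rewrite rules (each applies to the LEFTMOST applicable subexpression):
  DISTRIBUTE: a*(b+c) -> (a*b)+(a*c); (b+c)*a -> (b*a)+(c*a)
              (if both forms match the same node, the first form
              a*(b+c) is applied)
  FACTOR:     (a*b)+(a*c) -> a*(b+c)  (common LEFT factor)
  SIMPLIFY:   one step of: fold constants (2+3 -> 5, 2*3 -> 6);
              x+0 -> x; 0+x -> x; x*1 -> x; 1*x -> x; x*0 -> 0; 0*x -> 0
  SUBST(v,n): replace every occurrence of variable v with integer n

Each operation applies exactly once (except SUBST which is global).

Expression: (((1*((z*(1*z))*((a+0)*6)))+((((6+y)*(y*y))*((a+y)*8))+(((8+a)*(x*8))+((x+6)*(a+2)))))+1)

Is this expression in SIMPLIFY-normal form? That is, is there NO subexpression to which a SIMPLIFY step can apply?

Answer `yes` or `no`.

Expression: (((1*((z*(1*z))*((a+0)*6)))+((((6+y)*(y*y))*((a+y)*8))+(((8+a)*(x*8))+((x+6)*(a+2)))))+1)
Scanning for simplifiable subexpressions (pre-order)...
  at root: (((1*((z*(1*z))*((a+0)*6)))+((((6+y)*(y*y))*((a+y)*8))+(((8+a)*(x*8))+((x+6)*(a+2)))))+1) (not simplifiable)
  at L: ((1*((z*(1*z))*((a+0)*6)))+((((6+y)*(y*y))*((a+y)*8))+(((8+a)*(x*8))+((x+6)*(a+2))))) (not simplifiable)
  at LL: (1*((z*(1*z))*((a+0)*6))) (SIMPLIFIABLE)
  at LLR: ((z*(1*z))*((a+0)*6)) (not simplifiable)
  at LLRL: (z*(1*z)) (not simplifiable)
  at LLRLR: (1*z) (SIMPLIFIABLE)
  at LLRR: ((a+0)*6) (not simplifiable)
  at LLRRL: (a+0) (SIMPLIFIABLE)
  at LR: ((((6+y)*(y*y))*((a+y)*8))+(((8+a)*(x*8))+((x+6)*(a+2)))) (not simplifiable)
  at LRL: (((6+y)*(y*y))*((a+y)*8)) (not simplifiable)
  at LRLL: ((6+y)*(y*y)) (not simplifiable)
  at LRLLL: (6+y) (not simplifiable)
  at LRLLR: (y*y) (not simplifiable)
  at LRLR: ((a+y)*8) (not simplifiable)
  at LRLRL: (a+y) (not simplifiable)
  at LRR: (((8+a)*(x*8))+((x+6)*(a+2))) (not simplifiable)
  at LRRL: ((8+a)*(x*8)) (not simplifiable)
  at LRRLL: (8+a) (not simplifiable)
  at LRRLR: (x*8) (not simplifiable)
  at LRRR: ((x+6)*(a+2)) (not simplifiable)
  at LRRRL: (x+6) (not simplifiable)
  at LRRRR: (a+2) (not simplifiable)
Found simplifiable subexpr at path LL: (1*((z*(1*z))*((a+0)*6)))
One SIMPLIFY step would give: ((((z*(1*z))*((a+0)*6))+((((6+y)*(y*y))*((a+y)*8))+(((8+a)*(x*8))+((x+6)*(a+2)))))+1)
-> NOT in normal form.

Answer: no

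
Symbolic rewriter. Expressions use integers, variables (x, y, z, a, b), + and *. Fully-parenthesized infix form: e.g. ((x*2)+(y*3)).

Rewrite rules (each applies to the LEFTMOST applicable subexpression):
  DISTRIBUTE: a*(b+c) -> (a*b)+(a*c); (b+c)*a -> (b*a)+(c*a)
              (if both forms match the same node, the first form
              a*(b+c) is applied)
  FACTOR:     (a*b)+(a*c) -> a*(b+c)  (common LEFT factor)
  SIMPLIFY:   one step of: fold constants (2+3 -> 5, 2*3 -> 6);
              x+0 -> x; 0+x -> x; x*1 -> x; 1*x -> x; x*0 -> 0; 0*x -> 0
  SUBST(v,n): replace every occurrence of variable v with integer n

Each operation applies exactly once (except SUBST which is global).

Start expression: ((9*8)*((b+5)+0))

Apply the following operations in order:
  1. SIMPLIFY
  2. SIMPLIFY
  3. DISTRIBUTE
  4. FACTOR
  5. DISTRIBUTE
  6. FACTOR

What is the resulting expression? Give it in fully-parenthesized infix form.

Start: ((9*8)*((b+5)+0))
Apply SIMPLIFY at L (target: (9*8)): ((9*8)*((b+5)+0)) -> (72*((b+5)+0))
Apply SIMPLIFY at R (target: ((b+5)+0)): (72*((b+5)+0)) -> (72*(b+5))
Apply DISTRIBUTE at root (target: (72*(b+5))): (72*(b+5)) -> ((72*b)+(72*5))
Apply FACTOR at root (target: ((72*b)+(72*5))): ((72*b)+(72*5)) -> (72*(b+5))
Apply DISTRIBUTE at root (target: (72*(b+5))): (72*(b+5)) -> ((72*b)+(72*5))
Apply FACTOR at root (target: ((72*b)+(72*5))): ((72*b)+(72*5)) -> (72*(b+5))

Answer: (72*(b+5))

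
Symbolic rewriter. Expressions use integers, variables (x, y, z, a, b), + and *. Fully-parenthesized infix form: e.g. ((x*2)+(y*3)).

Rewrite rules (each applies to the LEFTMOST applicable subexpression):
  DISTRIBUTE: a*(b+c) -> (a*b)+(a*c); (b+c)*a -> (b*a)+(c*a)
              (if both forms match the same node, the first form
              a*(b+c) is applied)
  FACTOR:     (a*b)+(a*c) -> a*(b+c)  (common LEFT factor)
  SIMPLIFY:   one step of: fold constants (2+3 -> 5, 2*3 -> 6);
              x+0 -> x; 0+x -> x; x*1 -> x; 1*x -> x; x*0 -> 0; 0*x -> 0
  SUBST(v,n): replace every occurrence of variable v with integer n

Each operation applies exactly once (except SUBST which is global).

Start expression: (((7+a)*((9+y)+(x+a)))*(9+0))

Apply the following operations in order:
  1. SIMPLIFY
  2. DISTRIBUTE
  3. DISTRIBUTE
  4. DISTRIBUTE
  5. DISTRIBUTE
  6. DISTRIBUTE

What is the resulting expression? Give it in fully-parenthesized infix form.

Answer: (((((7*9)+(a*9))*9)+(((7+a)*y)*9))+(((7+a)*(x+a))*9))

Derivation:
Start: (((7+a)*((9+y)+(x+a)))*(9+0))
Apply SIMPLIFY at R (target: (9+0)): (((7+a)*((9+y)+(x+a)))*(9+0)) -> (((7+a)*((9+y)+(x+a)))*9)
Apply DISTRIBUTE at L (target: ((7+a)*((9+y)+(x+a)))): (((7+a)*((9+y)+(x+a)))*9) -> ((((7+a)*(9+y))+((7+a)*(x+a)))*9)
Apply DISTRIBUTE at root (target: ((((7+a)*(9+y))+((7+a)*(x+a)))*9)): ((((7+a)*(9+y))+((7+a)*(x+a)))*9) -> ((((7+a)*(9+y))*9)+(((7+a)*(x+a))*9))
Apply DISTRIBUTE at LL (target: ((7+a)*(9+y))): ((((7+a)*(9+y))*9)+(((7+a)*(x+a))*9)) -> (((((7+a)*9)+((7+a)*y))*9)+(((7+a)*(x+a))*9))
Apply DISTRIBUTE at L (target: ((((7+a)*9)+((7+a)*y))*9)): (((((7+a)*9)+((7+a)*y))*9)+(((7+a)*(x+a))*9)) -> (((((7+a)*9)*9)+(((7+a)*y)*9))+(((7+a)*(x+a))*9))
Apply DISTRIBUTE at LLL (target: ((7+a)*9)): (((((7+a)*9)*9)+(((7+a)*y)*9))+(((7+a)*(x+a))*9)) -> (((((7*9)+(a*9))*9)+(((7+a)*y)*9))+(((7+a)*(x+a))*9))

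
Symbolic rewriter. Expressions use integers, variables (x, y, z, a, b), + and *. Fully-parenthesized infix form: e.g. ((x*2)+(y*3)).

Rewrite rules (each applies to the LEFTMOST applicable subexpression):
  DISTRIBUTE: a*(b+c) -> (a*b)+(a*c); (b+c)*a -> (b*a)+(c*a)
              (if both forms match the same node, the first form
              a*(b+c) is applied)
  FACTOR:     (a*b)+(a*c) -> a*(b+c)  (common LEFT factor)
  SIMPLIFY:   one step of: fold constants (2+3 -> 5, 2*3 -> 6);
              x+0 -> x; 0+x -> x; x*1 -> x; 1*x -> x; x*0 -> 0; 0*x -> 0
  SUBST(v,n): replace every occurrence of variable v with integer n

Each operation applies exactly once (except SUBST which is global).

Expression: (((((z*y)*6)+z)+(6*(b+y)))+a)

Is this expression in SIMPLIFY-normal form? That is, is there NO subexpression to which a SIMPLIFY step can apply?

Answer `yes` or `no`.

Answer: yes

Derivation:
Expression: (((((z*y)*6)+z)+(6*(b+y)))+a)
Scanning for simplifiable subexpressions (pre-order)...
  at root: (((((z*y)*6)+z)+(6*(b+y)))+a) (not simplifiable)
  at L: ((((z*y)*6)+z)+(6*(b+y))) (not simplifiable)
  at LL: (((z*y)*6)+z) (not simplifiable)
  at LLL: ((z*y)*6) (not simplifiable)
  at LLLL: (z*y) (not simplifiable)
  at LR: (6*(b+y)) (not simplifiable)
  at LRR: (b+y) (not simplifiable)
Result: no simplifiable subexpression found -> normal form.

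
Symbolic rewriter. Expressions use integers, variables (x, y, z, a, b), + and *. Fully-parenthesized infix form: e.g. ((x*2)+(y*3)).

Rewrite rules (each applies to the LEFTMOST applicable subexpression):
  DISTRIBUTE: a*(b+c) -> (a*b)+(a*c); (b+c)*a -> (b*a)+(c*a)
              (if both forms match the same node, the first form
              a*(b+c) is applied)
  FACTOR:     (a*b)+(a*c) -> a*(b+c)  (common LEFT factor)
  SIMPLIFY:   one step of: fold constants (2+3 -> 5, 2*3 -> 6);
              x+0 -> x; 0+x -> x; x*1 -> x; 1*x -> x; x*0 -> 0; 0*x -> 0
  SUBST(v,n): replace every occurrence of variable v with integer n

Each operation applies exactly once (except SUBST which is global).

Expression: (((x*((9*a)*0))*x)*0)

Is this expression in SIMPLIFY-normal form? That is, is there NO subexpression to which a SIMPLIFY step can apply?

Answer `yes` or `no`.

Expression: (((x*((9*a)*0))*x)*0)
Scanning for simplifiable subexpressions (pre-order)...
  at root: (((x*((9*a)*0))*x)*0) (SIMPLIFIABLE)
  at L: ((x*((9*a)*0))*x) (not simplifiable)
  at LL: (x*((9*a)*0)) (not simplifiable)
  at LLR: ((9*a)*0) (SIMPLIFIABLE)
  at LLRL: (9*a) (not simplifiable)
Found simplifiable subexpr at path root: (((x*((9*a)*0))*x)*0)
One SIMPLIFY step would give: 0
-> NOT in normal form.

Answer: no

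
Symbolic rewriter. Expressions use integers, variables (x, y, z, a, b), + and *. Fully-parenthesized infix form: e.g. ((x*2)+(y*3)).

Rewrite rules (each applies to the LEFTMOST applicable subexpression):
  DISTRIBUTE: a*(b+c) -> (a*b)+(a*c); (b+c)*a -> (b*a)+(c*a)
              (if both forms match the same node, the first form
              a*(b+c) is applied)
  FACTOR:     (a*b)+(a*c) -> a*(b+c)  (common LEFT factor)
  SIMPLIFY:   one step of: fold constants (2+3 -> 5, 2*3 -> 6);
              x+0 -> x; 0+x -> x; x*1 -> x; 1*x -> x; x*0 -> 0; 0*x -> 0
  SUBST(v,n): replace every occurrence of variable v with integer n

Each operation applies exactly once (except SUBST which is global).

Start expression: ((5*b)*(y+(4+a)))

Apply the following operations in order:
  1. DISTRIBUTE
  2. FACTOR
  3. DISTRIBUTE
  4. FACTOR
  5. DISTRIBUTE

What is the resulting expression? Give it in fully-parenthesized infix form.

Start: ((5*b)*(y+(4+a)))
Apply DISTRIBUTE at root (target: ((5*b)*(y+(4+a)))): ((5*b)*(y+(4+a))) -> (((5*b)*y)+((5*b)*(4+a)))
Apply FACTOR at root (target: (((5*b)*y)+((5*b)*(4+a)))): (((5*b)*y)+((5*b)*(4+a))) -> ((5*b)*(y+(4+a)))
Apply DISTRIBUTE at root (target: ((5*b)*(y+(4+a)))): ((5*b)*(y+(4+a))) -> (((5*b)*y)+((5*b)*(4+a)))
Apply FACTOR at root (target: (((5*b)*y)+((5*b)*(4+a)))): (((5*b)*y)+((5*b)*(4+a))) -> ((5*b)*(y+(4+a)))
Apply DISTRIBUTE at root (target: ((5*b)*(y+(4+a)))): ((5*b)*(y+(4+a))) -> (((5*b)*y)+((5*b)*(4+a)))

Answer: (((5*b)*y)+((5*b)*(4+a)))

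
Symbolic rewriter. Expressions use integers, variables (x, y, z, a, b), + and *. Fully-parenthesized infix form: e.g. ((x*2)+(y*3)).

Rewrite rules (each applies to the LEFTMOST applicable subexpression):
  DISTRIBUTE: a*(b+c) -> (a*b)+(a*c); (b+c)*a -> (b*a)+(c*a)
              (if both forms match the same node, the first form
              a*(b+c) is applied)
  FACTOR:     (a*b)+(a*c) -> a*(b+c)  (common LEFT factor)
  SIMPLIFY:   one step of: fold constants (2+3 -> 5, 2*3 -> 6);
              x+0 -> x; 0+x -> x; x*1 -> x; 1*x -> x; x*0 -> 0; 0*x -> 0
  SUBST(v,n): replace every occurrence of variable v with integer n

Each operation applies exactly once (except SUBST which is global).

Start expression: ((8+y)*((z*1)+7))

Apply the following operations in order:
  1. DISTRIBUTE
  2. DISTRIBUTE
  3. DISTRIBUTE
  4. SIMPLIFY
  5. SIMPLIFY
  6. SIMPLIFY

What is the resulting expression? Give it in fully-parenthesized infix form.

Start: ((8+y)*((z*1)+7))
Apply DISTRIBUTE at root (target: ((8+y)*((z*1)+7))): ((8+y)*((z*1)+7)) -> (((8+y)*(z*1))+((8+y)*7))
Apply DISTRIBUTE at L (target: ((8+y)*(z*1))): (((8+y)*(z*1))+((8+y)*7)) -> (((8*(z*1))+(y*(z*1)))+((8+y)*7))
Apply DISTRIBUTE at R (target: ((8+y)*7)): (((8*(z*1))+(y*(z*1)))+((8+y)*7)) -> (((8*(z*1))+(y*(z*1)))+((8*7)+(y*7)))
Apply SIMPLIFY at LLR (target: (z*1)): (((8*(z*1))+(y*(z*1)))+((8*7)+(y*7))) -> (((8*z)+(y*(z*1)))+((8*7)+(y*7)))
Apply SIMPLIFY at LRR (target: (z*1)): (((8*z)+(y*(z*1)))+((8*7)+(y*7))) -> (((8*z)+(y*z))+((8*7)+(y*7)))
Apply SIMPLIFY at RL (target: (8*7)): (((8*z)+(y*z))+((8*7)+(y*7))) -> (((8*z)+(y*z))+(56+(y*7)))

Answer: (((8*z)+(y*z))+(56+(y*7)))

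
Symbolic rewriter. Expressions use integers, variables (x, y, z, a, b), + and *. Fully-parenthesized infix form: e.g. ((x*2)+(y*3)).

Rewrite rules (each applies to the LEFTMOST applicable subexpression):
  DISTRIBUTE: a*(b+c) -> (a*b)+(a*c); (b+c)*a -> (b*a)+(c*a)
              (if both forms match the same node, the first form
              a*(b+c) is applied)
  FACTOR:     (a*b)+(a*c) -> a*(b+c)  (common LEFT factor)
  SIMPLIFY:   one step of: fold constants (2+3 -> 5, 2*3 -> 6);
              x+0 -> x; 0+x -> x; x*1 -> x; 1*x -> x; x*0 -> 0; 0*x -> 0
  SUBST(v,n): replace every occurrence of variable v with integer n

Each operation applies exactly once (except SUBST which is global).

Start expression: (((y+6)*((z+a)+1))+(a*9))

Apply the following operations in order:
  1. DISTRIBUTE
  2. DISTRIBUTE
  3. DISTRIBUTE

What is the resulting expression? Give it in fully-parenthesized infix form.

Answer: (((((y*z)+(6*z))+((y+6)*a))+((y+6)*1))+(a*9))

Derivation:
Start: (((y+6)*((z+a)+1))+(a*9))
Apply DISTRIBUTE at L (target: ((y+6)*((z+a)+1))): (((y+6)*((z+a)+1))+(a*9)) -> ((((y+6)*(z+a))+((y+6)*1))+(a*9))
Apply DISTRIBUTE at LL (target: ((y+6)*(z+a))): ((((y+6)*(z+a))+((y+6)*1))+(a*9)) -> (((((y+6)*z)+((y+6)*a))+((y+6)*1))+(a*9))
Apply DISTRIBUTE at LLL (target: ((y+6)*z)): (((((y+6)*z)+((y+6)*a))+((y+6)*1))+(a*9)) -> (((((y*z)+(6*z))+((y+6)*a))+((y+6)*1))+(a*9))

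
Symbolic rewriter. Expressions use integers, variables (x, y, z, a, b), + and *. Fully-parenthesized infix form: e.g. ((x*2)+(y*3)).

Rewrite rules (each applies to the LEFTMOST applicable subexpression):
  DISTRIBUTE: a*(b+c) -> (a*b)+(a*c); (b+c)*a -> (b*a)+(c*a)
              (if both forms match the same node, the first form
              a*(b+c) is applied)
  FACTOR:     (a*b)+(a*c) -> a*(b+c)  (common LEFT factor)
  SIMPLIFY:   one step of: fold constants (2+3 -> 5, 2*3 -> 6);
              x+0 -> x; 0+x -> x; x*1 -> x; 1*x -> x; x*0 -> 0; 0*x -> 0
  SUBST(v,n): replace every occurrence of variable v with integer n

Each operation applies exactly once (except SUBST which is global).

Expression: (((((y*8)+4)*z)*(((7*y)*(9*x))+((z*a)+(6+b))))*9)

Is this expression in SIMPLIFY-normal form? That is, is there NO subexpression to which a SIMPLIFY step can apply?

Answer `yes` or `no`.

Expression: (((((y*8)+4)*z)*(((7*y)*(9*x))+((z*a)+(6+b))))*9)
Scanning for simplifiable subexpressions (pre-order)...
  at root: (((((y*8)+4)*z)*(((7*y)*(9*x))+((z*a)+(6+b))))*9) (not simplifiable)
  at L: ((((y*8)+4)*z)*(((7*y)*(9*x))+((z*a)+(6+b)))) (not simplifiable)
  at LL: (((y*8)+4)*z) (not simplifiable)
  at LLL: ((y*8)+4) (not simplifiable)
  at LLLL: (y*8) (not simplifiable)
  at LR: (((7*y)*(9*x))+((z*a)+(6+b))) (not simplifiable)
  at LRL: ((7*y)*(9*x)) (not simplifiable)
  at LRLL: (7*y) (not simplifiable)
  at LRLR: (9*x) (not simplifiable)
  at LRR: ((z*a)+(6+b)) (not simplifiable)
  at LRRL: (z*a) (not simplifiable)
  at LRRR: (6+b) (not simplifiable)
Result: no simplifiable subexpression found -> normal form.

Answer: yes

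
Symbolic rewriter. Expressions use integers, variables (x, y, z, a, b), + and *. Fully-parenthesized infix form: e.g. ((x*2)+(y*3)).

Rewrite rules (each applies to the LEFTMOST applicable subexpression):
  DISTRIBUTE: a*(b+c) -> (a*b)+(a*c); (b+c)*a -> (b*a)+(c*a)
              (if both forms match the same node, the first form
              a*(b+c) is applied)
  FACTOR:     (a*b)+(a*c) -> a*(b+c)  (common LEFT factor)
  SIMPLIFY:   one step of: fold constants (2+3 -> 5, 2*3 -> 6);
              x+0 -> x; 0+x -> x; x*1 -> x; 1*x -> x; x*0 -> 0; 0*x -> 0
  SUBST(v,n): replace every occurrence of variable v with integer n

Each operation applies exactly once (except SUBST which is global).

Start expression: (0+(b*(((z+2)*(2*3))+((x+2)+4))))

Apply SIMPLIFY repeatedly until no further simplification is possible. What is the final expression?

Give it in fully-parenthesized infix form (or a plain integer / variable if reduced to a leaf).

Answer: (b*(((z+2)*6)+((x+2)+4)))

Derivation:
Start: (0+(b*(((z+2)*(2*3))+((x+2)+4))))
Step 1: at root: (0+(b*(((z+2)*(2*3))+((x+2)+4)))) -> (b*(((z+2)*(2*3))+((x+2)+4))); overall: (0+(b*(((z+2)*(2*3))+((x+2)+4)))) -> (b*(((z+2)*(2*3))+((x+2)+4)))
Step 2: at RLR: (2*3) -> 6; overall: (b*(((z+2)*(2*3))+((x+2)+4))) -> (b*(((z+2)*6)+((x+2)+4)))
Fixed point: (b*(((z+2)*6)+((x+2)+4)))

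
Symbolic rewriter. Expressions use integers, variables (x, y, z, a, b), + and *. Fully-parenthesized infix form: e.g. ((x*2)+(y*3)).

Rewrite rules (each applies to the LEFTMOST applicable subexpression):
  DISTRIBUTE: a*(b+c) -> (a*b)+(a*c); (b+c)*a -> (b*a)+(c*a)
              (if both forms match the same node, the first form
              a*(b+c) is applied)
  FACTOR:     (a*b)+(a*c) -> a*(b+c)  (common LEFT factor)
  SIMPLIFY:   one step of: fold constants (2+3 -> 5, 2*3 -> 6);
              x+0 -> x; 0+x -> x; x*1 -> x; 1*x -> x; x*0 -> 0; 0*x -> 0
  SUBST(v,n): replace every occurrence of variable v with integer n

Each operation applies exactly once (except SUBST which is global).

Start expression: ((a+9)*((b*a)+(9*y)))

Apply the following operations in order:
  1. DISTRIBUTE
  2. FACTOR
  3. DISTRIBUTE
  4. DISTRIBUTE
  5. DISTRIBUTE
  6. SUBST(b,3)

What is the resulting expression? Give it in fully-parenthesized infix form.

Answer: (((a*(3*a))+(9*(3*a)))+((a*(9*y))+(9*(9*y))))

Derivation:
Start: ((a+9)*((b*a)+(9*y)))
Apply DISTRIBUTE at root (target: ((a+9)*((b*a)+(9*y)))): ((a+9)*((b*a)+(9*y))) -> (((a+9)*(b*a))+((a+9)*(9*y)))
Apply FACTOR at root (target: (((a+9)*(b*a))+((a+9)*(9*y)))): (((a+9)*(b*a))+((a+9)*(9*y))) -> ((a+9)*((b*a)+(9*y)))
Apply DISTRIBUTE at root (target: ((a+9)*((b*a)+(9*y)))): ((a+9)*((b*a)+(9*y))) -> (((a+9)*(b*a))+((a+9)*(9*y)))
Apply DISTRIBUTE at L (target: ((a+9)*(b*a))): (((a+9)*(b*a))+((a+9)*(9*y))) -> (((a*(b*a))+(9*(b*a)))+((a+9)*(9*y)))
Apply DISTRIBUTE at R (target: ((a+9)*(9*y))): (((a*(b*a))+(9*(b*a)))+((a+9)*(9*y))) -> (((a*(b*a))+(9*(b*a)))+((a*(9*y))+(9*(9*y))))
Apply SUBST(b,3): (((a*(b*a))+(9*(b*a)))+((a*(9*y))+(9*(9*y)))) -> (((a*(3*a))+(9*(3*a)))+((a*(9*y))+(9*(9*y))))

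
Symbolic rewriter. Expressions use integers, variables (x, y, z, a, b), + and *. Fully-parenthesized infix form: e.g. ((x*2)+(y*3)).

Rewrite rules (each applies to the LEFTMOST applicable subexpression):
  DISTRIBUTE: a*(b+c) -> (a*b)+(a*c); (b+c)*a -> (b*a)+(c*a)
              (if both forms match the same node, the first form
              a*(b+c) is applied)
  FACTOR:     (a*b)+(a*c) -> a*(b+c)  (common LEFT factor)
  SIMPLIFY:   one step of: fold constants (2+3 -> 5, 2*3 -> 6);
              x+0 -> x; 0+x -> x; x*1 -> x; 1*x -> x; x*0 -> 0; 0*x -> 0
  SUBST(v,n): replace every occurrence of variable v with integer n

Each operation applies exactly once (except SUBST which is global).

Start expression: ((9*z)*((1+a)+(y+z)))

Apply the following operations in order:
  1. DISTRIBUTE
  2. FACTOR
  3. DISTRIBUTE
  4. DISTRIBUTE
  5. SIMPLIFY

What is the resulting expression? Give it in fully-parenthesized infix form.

Start: ((9*z)*((1+a)+(y+z)))
Apply DISTRIBUTE at root (target: ((9*z)*((1+a)+(y+z)))): ((9*z)*((1+a)+(y+z))) -> (((9*z)*(1+a))+((9*z)*(y+z)))
Apply FACTOR at root (target: (((9*z)*(1+a))+((9*z)*(y+z)))): (((9*z)*(1+a))+((9*z)*(y+z))) -> ((9*z)*((1+a)+(y+z)))
Apply DISTRIBUTE at root (target: ((9*z)*((1+a)+(y+z)))): ((9*z)*((1+a)+(y+z))) -> (((9*z)*(1+a))+((9*z)*(y+z)))
Apply DISTRIBUTE at L (target: ((9*z)*(1+a))): (((9*z)*(1+a))+((9*z)*(y+z))) -> ((((9*z)*1)+((9*z)*a))+((9*z)*(y+z)))
Apply SIMPLIFY at LL (target: ((9*z)*1)): ((((9*z)*1)+((9*z)*a))+((9*z)*(y+z))) -> (((9*z)+((9*z)*a))+((9*z)*(y+z)))

Answer: (((9*z)+((9*z)*a))+((9*z)*(y+z)))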